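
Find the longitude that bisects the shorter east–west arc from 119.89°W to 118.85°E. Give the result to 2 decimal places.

Signed shortest Δλ from -119.89° to +118.85° is -121.26°.
Midpoint longitude = -119.89° + (-121.26°)/2 = -119.89° − 60.63° = -180.52°.
Normalise into (−180°, 180°]: +179.48°.
(The naïve average (-119.89 + +118.85)/2 = -0.52° is on the wrong side of the globe.)

179.48°E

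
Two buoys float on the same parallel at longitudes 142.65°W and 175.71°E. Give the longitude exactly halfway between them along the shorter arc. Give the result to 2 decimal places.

163.47°W

Signed shortest Δλ from -142.65° to +175.71° is -41.64°.
Midpoint longitude = -142.65° + (-41.64°)/2 = -142.65° − 20.82° = -163.47°.
(The naïve average (-142.65 + +175.71)/2 = 16.53° is on the wrong side of the globe.)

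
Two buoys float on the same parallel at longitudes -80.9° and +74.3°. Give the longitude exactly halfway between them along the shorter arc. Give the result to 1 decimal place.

-3.3°

Signed shortest Δλ from -80.9° to +74.3° is +155.2°.
Midpoint longitude = -80.9° + (+155.2°)/2 = -80.9° + 77.6° = -3.3°.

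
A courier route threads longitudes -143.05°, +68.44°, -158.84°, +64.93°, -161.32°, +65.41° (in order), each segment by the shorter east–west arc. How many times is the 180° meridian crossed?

5

Leg 1: -143.05° → +68.44°, shortest Δλ = -148.51° (west) — crosses 180°.
Leg 2: +68.44° → -158.84°, shortest Δλ = 132.72° (east) — crosses 180°.
Leg 3: -158.84° → +64.93°, shortest Δλ = -136.23° (west) — crosses 180°.
Leg 4: +64.93° → -161.32°, shortest Δλ = 133.75° (east) — crosses 180°.
Leg 5: -161.32° → +65.41°, shortest Δλ = -133.27° (west) — crosses 180°.
Total crossings: 5.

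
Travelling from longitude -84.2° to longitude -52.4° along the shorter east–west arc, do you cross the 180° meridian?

No

Signed shortest Δλ = ((-52.4 − -84.2 + 180) mod 360) − 180 = 31.8°.
Going east by 31.8° from -84.2° reaches -52.4° without touching 180°.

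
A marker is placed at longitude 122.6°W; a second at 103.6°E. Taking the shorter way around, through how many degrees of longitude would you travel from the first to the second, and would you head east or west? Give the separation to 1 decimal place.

133.8° west

Raw difference: 103.6 − -122.6 = 226.2°.
Normalise into (−180°, 180°]: 226.2° − 360° = -133.8°.
Negative ⇒ the second point lies to the west; separation 133.8°.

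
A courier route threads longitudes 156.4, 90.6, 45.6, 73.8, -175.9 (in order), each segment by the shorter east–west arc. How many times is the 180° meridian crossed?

Leg 1: +156.4° → +90.6°, shortest Δλ = -65.8° (west) — does not cross 180°.
Leg 2: +90.6° → +45.6°, shortest Δλ = -45.0° (west) — does not cross 180°.
Leg 3: +45.6° → +73.8°, shortest Δλ = 28.2° (east) — does not cross 180°.
Leg 4: +73.8° → -175.9°, shortest Δλ = 110.3° (east) — crosses 180°.
Total crossings: 1.

1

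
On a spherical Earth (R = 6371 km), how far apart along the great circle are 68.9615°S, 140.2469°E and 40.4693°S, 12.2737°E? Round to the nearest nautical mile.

3845 nmi

Δλ = 12.2737 − 140.2469 = -127.9732°.
Δφ = -40.4693 − -68.9615 = 28.4922°.
a = sin²(Δφ/2) + cos φ₁ · cos φ₂ · sin²(Δλ/2) = 0.281133.
c = 2·atan2(√a, √(1−a)) = 1.11772 rad → d = 6371·c ≈ 7120.99 km ≈ 3845.03 nmi.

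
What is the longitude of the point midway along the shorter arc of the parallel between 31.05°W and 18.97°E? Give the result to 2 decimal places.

6.04°W

Signed shortest Δλ from -31.05° to +18.97° is +50.02°.
Midpoint longitude = -31.05° + (+50.02°)/2 = -31.05° + 25.01° = -6.04°.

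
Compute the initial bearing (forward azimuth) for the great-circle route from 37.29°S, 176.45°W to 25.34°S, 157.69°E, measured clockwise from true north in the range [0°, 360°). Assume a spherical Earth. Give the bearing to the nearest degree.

291°

Δλ = 157.69 − -176.45 = 334.14°; wrapped into (−180°, 180°]: -25.86°.
θ = atan2( sin Δλ · cos φ₂ , cos φ₁ · sin φ₂ − sin φ₁ · cos φ₂ · cos Δλ )
  = atan2(-0.39421, 0.15223) = -68.885° → normalised to [0°, 360°): 291.115°.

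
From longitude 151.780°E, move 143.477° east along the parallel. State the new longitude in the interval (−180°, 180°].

Start at +151.780°; shift +143.477° → +295.257°.
+295.257° lies outside (−180°, 180°]; subtract 360° → -64.743°.

64.743°W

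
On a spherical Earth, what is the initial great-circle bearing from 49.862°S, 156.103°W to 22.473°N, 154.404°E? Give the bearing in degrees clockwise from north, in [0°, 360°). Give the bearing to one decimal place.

Δλ = 154.404 − -156.103 = 310.507°; wrapped into (−180°, 180°]: -49.493°.
θ = atan2( sin Δλ · cos φ₂ , cos φ₁ · sin φ₂ − sin φ₁ · cos φ₂ · cos Δλ )
  = atan2(-0.70259, 0.70527) = -44.891° → normalised to [0°, 360°): 315.109°.

315.1°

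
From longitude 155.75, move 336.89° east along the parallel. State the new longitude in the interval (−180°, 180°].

Start at +155.75°; shift +336.89° → +492.64°.
+492.64° lies outside (−180°, 180°]; subtract 360° → +132.64°.

+132.64°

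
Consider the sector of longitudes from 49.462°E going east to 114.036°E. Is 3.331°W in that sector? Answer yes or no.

Band width going east from +49.462° to +114.036°: ((114.036 − 49.462) mod 360) = 64.574°.
Offset of -3.331° east of the west edge: ((-3.331 − 49.462) mod 360) = 307.207°.
307.207° > 64.574° ⇒ outside.

No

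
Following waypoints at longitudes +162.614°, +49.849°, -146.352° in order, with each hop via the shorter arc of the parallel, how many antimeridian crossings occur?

1

Leg 1: +162.614° → +49.849°, shortest Δλ = -112.765° (west) — does not cross 180°.
Leg 2: +49.849° → -146.352°, shortest Δλ = 163.799° (east) — crosses 180°.
Total crossings: 1.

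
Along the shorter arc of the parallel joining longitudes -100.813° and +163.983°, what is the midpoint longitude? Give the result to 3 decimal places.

Signed shortest Δλ from -100.813° to +163.983° is -95.204°.
Midpoint longitude = -100.813° + (-95.204°)/2 = -100.813° − 47.602° = -148.415°.
(The naïve average (-100.813 + +163.983)/2 = 31.585° is on the wrong side of the globe.)

-148.415°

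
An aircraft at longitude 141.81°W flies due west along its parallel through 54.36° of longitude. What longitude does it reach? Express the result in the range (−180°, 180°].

Start at -141.81°; shift −54.36° → -196.17°.
-196.17° lies outside (−180°, 180°]; add 360° → +163.83°.

163.83°E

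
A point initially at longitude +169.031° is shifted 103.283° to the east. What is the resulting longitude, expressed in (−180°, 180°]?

-87.686°

Start at +169.031°; shift +103.283° → +272.314°.
+272.314° lies outside (−180°, 180°]; subtract 360° → -87.686°.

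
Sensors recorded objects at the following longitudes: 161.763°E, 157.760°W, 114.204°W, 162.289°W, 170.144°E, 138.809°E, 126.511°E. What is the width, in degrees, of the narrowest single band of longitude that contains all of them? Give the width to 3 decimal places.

119.285°

Sort the longitudes: -162.289°, -157.760°, -114.204°, +126.511°, +138.809°, +161.763°, +170.144°.
Eastward gaps between consecutive values (wrapping around): 4.529°, 43.556°, 240.715°, 12.298°, 22.954°, 8.381°, 27.567°.
Largest gap = 240.715° ⇒ minimal covering band is its complement: 360° − 240.715° = 119.285°.
Band runs from +126.511° eastward to -114.204°, crossing the antimeridian.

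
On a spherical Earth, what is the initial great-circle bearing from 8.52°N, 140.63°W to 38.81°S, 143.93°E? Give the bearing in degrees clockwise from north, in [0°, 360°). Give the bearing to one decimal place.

229.3°

Δλ = 143.93 − -140.63 = 284.56°; wrapped into (−180°, 180°]: -75.44°.
θ = atan2( sin Δλ · cos φ₂ , cos φ₁ · sin φ₂ − sin φ₁ · cos φ₂ · cos Δλ )
  = atan2(-0.75420, -0.64885) = -130.706° → normalised to [0°, 360°): 229.294°.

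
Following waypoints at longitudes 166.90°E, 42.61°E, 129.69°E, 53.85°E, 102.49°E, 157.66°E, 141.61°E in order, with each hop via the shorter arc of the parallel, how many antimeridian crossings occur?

Leg 1: +166.90° → +42.61°, shortest Δλ = -124.29° (west) — does not cross 180°.
Leg 2: +42.61° → +129.69°, shortest Δλ = 87.08° (east) — does not cross 180°.
Leg 3: +129.69° → +53.85°, shortest Δλ = -75.84° (west) — does not cross 180°.
Leg 4: +53.85° → +102.49°, shortest Δλ = 48.64° (east) — does not cross 180°.
Leg 5: +102.49° → +157.66°, shortest Δλ = 55.17° (east) — does not cross 180°.
Leg 6: +157.66° → +141.61°, shortest Δλ = -16.05° (west) — does not cross 180°.
Total crossings: 0.

0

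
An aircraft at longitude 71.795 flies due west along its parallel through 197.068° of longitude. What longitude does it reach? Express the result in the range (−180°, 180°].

Start at +71.795°; shift −197.068° → -125.273°.
-125.273° already lies in (−180°, 180°].

-125.273°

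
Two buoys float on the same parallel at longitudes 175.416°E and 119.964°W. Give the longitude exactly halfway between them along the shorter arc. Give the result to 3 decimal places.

Signed shortest Δλ from +175.416° to -119.964° is +64.620°.
Midpoint longitude = +175.416° + (+64.620°)/2 = +175.416° + 32.310° = +207.726°.
Normalise into (−180°, 180°]: -152.274°.
(The naïve average (+175.416 + -119.964)/2 = 27.726° is on the wrong side of the globe.)

152.274°W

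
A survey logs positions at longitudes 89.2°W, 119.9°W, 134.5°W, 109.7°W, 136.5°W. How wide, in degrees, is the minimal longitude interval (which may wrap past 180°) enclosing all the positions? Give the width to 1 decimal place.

Sort the longitudes: -136.5°, -134.5°, -119.9°, -109.7°, -89.2°.
Eastward gaps between consecutive values (wrapping around): 2.0°, 14.6°, 10.2°, 20.5°, 312.7°.
Largest gap = 312.7° ⇒ minimal covering band is its complement: 360° − 312.7° = 47.3°.
Band runs from -136.5° eastward to -89.2°.

47.3°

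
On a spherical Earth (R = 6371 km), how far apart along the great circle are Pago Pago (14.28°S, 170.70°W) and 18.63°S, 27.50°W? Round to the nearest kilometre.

Δλ = -27.50 − -170.70 = 143.20°.
Δφ = -18.63 − -14.28 = -4.35°.
a = sin²(Δφ/2) + cos φ₁ · cos φ₂ · sin²(Δλ/2) = 0.828266.
c = 2·atan2(√a, √(1−a)) = 2.28701 rad → d = 6371·c ≈ 14570.53 km.

14571 km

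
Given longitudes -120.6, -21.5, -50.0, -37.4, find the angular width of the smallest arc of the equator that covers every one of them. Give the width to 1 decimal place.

Sort the longitudes: -120.6°, -50.0°, -37.4°, -21.5°.
Eastward gaps between consecutive values (wrapping around): 70.6°, 12.6°, 15.9°, 260.9°.
Largest gap = 260.9° ⇒ minimal covering band is its complement: 360° − 260.9° = 99.1°.
Band runs from -120.6° eastward to -21.5°.

99.1°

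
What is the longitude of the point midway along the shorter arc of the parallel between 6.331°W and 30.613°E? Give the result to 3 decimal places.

Signed shortest Δλ from -6.331° to +30.613° is +36.944°.
Midpoint longitude = -6.331° + (+36.944°)/2 = -6.331° + 18.472° = +12.141°.

12.141°E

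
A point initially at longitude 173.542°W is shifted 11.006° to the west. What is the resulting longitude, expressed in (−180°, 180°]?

Start at -173.542°; shift −11.006° → -184.548°.
-184.548° lies outside (−180°, 180°]; add 360° → +175.452°.

175.452°E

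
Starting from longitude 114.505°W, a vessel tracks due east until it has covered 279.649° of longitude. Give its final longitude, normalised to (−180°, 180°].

165.144°E

Start at -114.505°; shift +279.649° → +165.144°.
+165.144° already lies in (−180°, 180°].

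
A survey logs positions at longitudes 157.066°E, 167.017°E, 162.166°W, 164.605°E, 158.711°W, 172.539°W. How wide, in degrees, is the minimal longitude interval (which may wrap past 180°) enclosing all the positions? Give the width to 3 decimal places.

44.223°

Sort the longitudes: -172.539°, -162.166°, -158.711°, +157.066°, +164.605°, +167.017°.
Eastward gaps between consecutive values (wrapping around): 10.373°, 3.455°, 315.777°, 7.539°, 2.412°, 20.444°.
Largest gap = 315.777° ⇒ minimal covering band is its complement: 360° − 315.777° = 44.223°.
Band runs from +157.066° eastward to -158.711°, crossing the antimeridian.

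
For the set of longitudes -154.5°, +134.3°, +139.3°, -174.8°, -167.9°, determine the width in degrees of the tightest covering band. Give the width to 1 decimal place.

Sort the longitudes: -174.8°, -167.9°, -154.5°, +134.3°, +139.3°.
Eastward gaps between consecutive values (wrapping around): 6.9°, 13.4°, 288.8°, 5.0°, 45.9°.
Largest gap = 288.8° ⇒ minimal covering band is its complement: 360° − 288.8° = 71.2°.
Band runs from +134.3° eastward to -154.5°, crossing the antimeridian.

71.2°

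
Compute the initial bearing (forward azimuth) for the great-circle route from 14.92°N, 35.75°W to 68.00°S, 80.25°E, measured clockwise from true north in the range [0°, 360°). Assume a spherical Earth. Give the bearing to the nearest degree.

158°

Δλ = 80.25 − -35.75 = 116.00°.
θ = atan2( sin Δλ · cos φ₂ , cos φ₁ · sin φ₂ − sin φ₁ · cos φ₂ · cos Δλ )
  = atan2(0.33669, -0.85364) = 158.475° → normalised to [0°, 360°): 158.475°.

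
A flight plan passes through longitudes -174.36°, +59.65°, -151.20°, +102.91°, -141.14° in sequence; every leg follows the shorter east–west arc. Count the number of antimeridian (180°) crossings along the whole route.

Leg 1: -174.36° → +59.65°, shortest Δλ = -125.99° (west) — crosses 180°.
Leg 2: +59.65° → -151.20°, shortest Δλ = 149.15° (east) — crosses 180°.
Leg 3: -151.20° → +102.91°, shortest Δλ = -105.89° (west) — crosses 180°.
Leg 4: +102.91° → -141.14°, shortest Δλ = 115.95° (east) — crosses 180°.
Total crossings: 4.

4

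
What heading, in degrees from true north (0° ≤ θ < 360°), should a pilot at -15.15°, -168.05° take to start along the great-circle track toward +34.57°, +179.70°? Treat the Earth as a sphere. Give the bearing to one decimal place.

347.0°

Δλ = 179.70 − -168.05 = 347.75°; wrapped into (−180°, 180°]: -12.25°.
θ = atan2( sin Δλ · cos φ₂ , cos φ₁ · sin φ₂ − sin φ₁ · cos φ₂ · cos Δλ )
  = atan2(-0.17471, 0.75799) = -12.980° → normalised to [0°, 360°): 347.020°.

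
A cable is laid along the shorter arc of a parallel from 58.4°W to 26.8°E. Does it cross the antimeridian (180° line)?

No

Signed shortest Δλ = ((26.8 − -58.4 + 180) mod 360) − 180 = 85.2°.
Going east by 85.2° from -58.4° reaches +26.8° without touching 180°.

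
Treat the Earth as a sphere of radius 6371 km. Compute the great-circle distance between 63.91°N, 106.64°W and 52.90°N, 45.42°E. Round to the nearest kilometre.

Δλ = 45.42 − -106.64 = 152.06°.
Δφ = 52.90 − 63.91 = -11.01°.
a = sin²(Δφ/2) + cos φ₁ · cos φ₂ · sin²(Δλ/2) = 0.259023.
c = 2·atan2(√a, √(1−a)) = 1.06791 rad → d = 6371·c ≈ 6803.67 km.

6804 km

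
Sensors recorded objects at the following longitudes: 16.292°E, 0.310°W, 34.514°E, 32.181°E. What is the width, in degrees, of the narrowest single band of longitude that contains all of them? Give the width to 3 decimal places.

Sort the longitudes: -0.310°, +16.292°, +32.181°, +34.514°.
Eastward gaps between consecutive values (wrapping around): 16.602°, 15.889°, 2.333°, 325.176°.
Largest gap = 325.176° ⇒ minimal covering band is its complement: 360° − 325.176° = 34.824°.
Band runs from -0.310° eastward to +34.514°.

34.824°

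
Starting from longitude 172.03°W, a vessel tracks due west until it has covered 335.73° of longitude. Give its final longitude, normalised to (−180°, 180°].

147.76°W

Start at -172.03°; shift −335.73° → -507.76°.
-507.76° lies outside (−180°, 180°]; add 360° → -147.76°.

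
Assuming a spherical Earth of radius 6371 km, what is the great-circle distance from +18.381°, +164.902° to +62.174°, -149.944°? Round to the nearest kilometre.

5977 km

Δλ = -149.944 − 164.902 = -314.846°; wrapped into (−180°, 180°]: 45.154°.
Δφ = 62.174 − 18.381 = 43.793°.
a = sin²(Δφ/2) + cos φ₁ · cos φ₂ · sin²(Δλ/2) = 0.204371.
c = 2·atan2(√a, √(1−a)) = 0.93818 rad → d = 6371·c ≈ 5977.14 km.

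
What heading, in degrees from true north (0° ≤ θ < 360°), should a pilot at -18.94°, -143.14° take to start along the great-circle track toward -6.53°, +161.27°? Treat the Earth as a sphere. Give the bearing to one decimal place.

275.2°

Δλ = 161.27 − -143.14 = 304.41°; wrapped into (−180°, 180°]: -55.59°.
θ = atan2( sin Δλ · cos φ₂ , cos φ₁ · sin φ₂ − sin φ₁ · cos φ₂ · cos Δλ )
  = atan2(-0.81966, 0.07467) = -84.795° → normalised to [0°, 360°): 275.205°.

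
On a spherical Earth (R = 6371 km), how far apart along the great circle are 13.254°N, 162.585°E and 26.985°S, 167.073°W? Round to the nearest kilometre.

5545 km

Δλ = -167.073 − 162.585 = -329.658°; wrapped into (−180°, 180°]: 30.342°.
Δφ = -26.985 − 13.254 = -40.239°.
a = sin²(Δφ/2) + cos φ₁ · cos φ₂ · sin²(Δλ/2) = 0.177727.
c = 2·atan2(√a, √(1−a)) = 0.87037 rad → d = 6371·c ≈ 5545.11 km.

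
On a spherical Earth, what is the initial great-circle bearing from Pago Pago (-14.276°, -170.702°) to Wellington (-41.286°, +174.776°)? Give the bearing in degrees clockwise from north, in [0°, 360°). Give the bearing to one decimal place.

202.3°

Δλ = 174.776 − -170.702 = 345.478°; wrapped into (−180°, 180°]: -14.522°.
θ = atan2( sin Δλ · cos φ₂ , cos φ₁ · sin φ₂ − sin φ₁ · cos φ₂ · cos Δλ )
  = atan2(-0.18842, -0.46007) = -157.728° → normalised to [0°, 360°): 202.272°.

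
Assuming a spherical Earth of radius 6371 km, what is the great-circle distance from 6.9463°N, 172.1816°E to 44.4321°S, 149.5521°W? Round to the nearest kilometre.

6877 km

Δλ = -149.5521 − 172.1816 = -321.7337°; wrapped into (−180°, 180°]: 38.2663°.
Δφ = -44.4321 − 6.9463 = -51.3784°.
a = sin²(Δφ/2) + cos φ₁ · cos φ₂ · sin²(Δλ/2) = 0.264063.
c = 2·atan2(√a, √(1−a)) = 1.07938 rad → d = 6371·c ≈ 6876.74 km.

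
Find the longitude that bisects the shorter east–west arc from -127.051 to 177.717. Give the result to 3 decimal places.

Signed shortest Δλ from -127.051° to +177.717° is -55.232°.
Midpoint longitude = -127.051° + (-55.232°)/2 = -127.051° − 27.616° = -154.667°.
(The naïve average (-127.051 + +177.717)/2 = 25.333° is on the wrong side of the globe.)

-154.667°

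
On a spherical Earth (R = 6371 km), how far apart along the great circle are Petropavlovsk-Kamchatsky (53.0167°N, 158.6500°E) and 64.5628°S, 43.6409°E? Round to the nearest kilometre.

Δλ = 43.6409 − 158.6500 = -115.0091°.
Δφ = -64.5628 − 53.0167 = -117.5795°.
a = sin²(Δφ/2) + cos φ₁ · cos φ₂ · sin²(Δλ/2) = 0.915305.
c = 2·atan2(√a, √(1−a)) = 2.55100 rad → d = 6371·c ≈ 16252.41 km.

16252 km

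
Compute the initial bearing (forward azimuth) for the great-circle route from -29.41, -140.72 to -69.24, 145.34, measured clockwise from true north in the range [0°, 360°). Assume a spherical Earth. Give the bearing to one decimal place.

204.0°

Δλ = 145.34 − -140.72 = 286.06°; wrapped into (−180°, 180°]: -73.94°.
θ = atan2( sin Δλ · cos φ₂ , cos φ₁ · sin φ₂ − sin φ₁ · cos φ₂ · cos Δλ )
  = atan2(-0.34062, -0.76642) = -156.038° → normalised to [0°, 360°): 203.962°.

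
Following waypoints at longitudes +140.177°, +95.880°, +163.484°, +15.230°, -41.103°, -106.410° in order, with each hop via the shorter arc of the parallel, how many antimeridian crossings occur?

0

Leg 1: +140.177° → +95.880°, shortest Δλ = -44.297° (west) — does not cross 180°.
Leg 2: +95.880° → +163.484°, shortest Δλ = 67.604° (east) — does not cross 180°.
Leg 3: +163.484° → +15.230°, shortest Δλ = -148.254° (west) — does not cross 180°.
Leg 4: +15.230° → -41.103°, shortest Δλ = -56.333° (west) — does not cross 180°.
Leg 5: -41.103° → -106.410°, shortest Δλ = -65.307° (west) — does not cross 180°.
Total crossings: 0.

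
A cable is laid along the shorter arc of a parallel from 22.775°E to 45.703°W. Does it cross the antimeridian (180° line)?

Signed shortest Δλ = ((-45.703 − 22.775 + 180) mod 360) − 180 = -68.478°.
Going west by 68.478° from +22.775° reaches -45.703° without touching 180°.

No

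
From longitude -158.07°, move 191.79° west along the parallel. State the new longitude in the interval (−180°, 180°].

+10.14°

Start at -158.07°; shift −191.79° → -349.86°.
-349.86° lies outside (−180°, 180°]; add 360° → +10.14°.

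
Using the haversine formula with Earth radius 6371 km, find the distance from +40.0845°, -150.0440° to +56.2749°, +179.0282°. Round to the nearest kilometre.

Δλ = 179.0282 − -150.0440 = 329.0722°; wrapped into (−180°, 180°]: -30.9278°.
Δφ = 56.2749 − 40.0845 = 16.1904°.
a = sin²(Δφ/2) + cos φ₁ · cos φ₂ · sin²(Δλ/2) = 0.050029.
c = 2·atan2(√a, √(1−a)) = 0.45116 rad → d = 6371·c ≈ 2874.34 km.

2874 km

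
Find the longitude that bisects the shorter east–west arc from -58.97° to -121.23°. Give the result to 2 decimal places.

Signed shortest Δλ from -58.97° to -121.23° is -62.26°.
Midpoint longitude = -58.97° + (-62.26°)/2 = -58.97° − 31.13° = -90.10°.

-90.10°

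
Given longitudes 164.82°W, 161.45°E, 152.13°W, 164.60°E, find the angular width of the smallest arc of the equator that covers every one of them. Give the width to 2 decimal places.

46.42°

Sort the longitudes: -164.82°, -152.13°, +161.45°, +164.60°.
Eastward gaps between consecutive values (wrapping around): 12.69°, 313.58°, 3.15°, 30.58°.
Largest gap = 313.58° ⇒ minimal covering band is its complement: 360° − 313.58° = 46.42°.
Band runs from +161.45° eastward to -152.13°, crossing the antimeridian.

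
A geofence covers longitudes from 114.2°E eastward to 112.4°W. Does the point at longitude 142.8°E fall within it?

Band width going east from +114.2° to -112.4°: ((-112.4 − 114.2) mod 360) = 133.4°.
Offset of +142.8° east of the west edge: ((142.8 − 114.2) mod 360) = 28.6°.
28.6° ≤ 133.4° ⇒ inside.

Yes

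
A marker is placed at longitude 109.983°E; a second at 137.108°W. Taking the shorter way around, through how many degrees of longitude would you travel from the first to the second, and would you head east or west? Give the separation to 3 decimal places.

Raw difference: -137.108 − 109.983 = -247.091°.
Normalise into (−180°, 180°]: -247.091° + 360° = 112.909°.
Positive ⇒ the second point lies to the east; separation 112.909°.

112.909° east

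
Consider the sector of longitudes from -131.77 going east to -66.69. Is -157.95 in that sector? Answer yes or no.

No

Band width going east from -131.77° to -66.69°: ((-66.69 − -131.77) mod 360) = 65.08°.
Offset of -157.95° east of the west edge: ((-157.95 − -131.77) mod 360) = 333.82°.
333.82° > 65.08° ⇒ outside.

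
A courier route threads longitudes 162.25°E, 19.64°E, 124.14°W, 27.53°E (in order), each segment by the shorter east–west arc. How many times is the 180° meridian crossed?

Leg 1: +162.25° → +19.64°, shortest Δλ = -142.61° (west) — does not cross 180°.
Leg 2: +19.64° → -124.14°, shortest Δλ = -143.78° (west) — does not cross 180°.
Leg 3: -124.14° → +27.53°, shortest Δλ = 151.67° (east) — does not cross 180°.
Total crossings: 0.

0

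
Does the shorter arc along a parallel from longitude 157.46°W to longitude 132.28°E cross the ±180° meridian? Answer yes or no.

Naïve |132.28 − -157.46| = 289.74° > 180°, so the shorter arc goes the other way round — across 180°.
Signed shortest Δλ = ((132.28 − -157.46 + 180) mod 360) − 180 = -70.26°.
Going west by 70.26° from -157.46° passes through 180° before reaching +132.28°.

Yes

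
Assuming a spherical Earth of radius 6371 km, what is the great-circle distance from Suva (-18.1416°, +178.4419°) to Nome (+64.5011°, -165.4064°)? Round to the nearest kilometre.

Δλ = -165.4064 − 178.4419 = -343.8483°; wrapped into (−180°, 180°]: 16.1517°.
Δφ = 64.5011 − -18.1416 = 82.6427°.
a = sin²(Δφ/2) + cos φ₁ · cos φ₂ · sin²(Δλ/2) = 0.444046.
c = 2·atan2(√a, √(1−a)) = 1.45865 rad → d = 6371·c ≈ 9293.07 km.

9293 km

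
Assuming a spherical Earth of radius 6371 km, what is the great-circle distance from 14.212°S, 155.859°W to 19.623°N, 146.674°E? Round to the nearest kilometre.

Δλ = 146.674 − -155.859 = 302.533°; wrapped into (−180°, 180°]: -57.467°.
Δφ = 19.623 − -14.212 = 33.835°.
a = sin²(Δφ/2) + cos φ₁ · cos φ₂ · sin²(Δλ/2) = 0.295701.
c = 2·atan2(√a, √(1−a)) = 1.14988 rad → d = 6371·c ≈ 7325.87 km.

7326 km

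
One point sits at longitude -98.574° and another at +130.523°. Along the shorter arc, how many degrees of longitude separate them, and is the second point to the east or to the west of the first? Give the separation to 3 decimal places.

Raw difference: 130.523 − -98.574 = 229.097°.
Normalise into (−180°, 180°]: 229.097° − 360° = -130.903°.
Negative ⇒ the second point lies to the west; separation 130.903°.

130.903° west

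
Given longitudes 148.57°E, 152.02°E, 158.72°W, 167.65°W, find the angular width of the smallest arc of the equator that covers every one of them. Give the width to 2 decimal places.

52.71°

Sort the longitudes: -167.65°, -158.72°, +148.57°, +152.02°.
Eastward gaps between consecutive values (wrapping around): 8.93°, 307.29°, 3.45°, 40.33°.
Largest gap = 307.29° ⇒ minimal covering band is its complement: 360° − 307.29° = 52.71°.
Band runs from +148.57° eastward to -158.72°, crossing the antimeridian.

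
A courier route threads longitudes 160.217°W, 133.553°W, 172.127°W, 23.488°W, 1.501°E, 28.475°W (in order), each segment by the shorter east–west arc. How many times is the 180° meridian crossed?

0

Leg 1: -160.217° → -133.553°, shortest Δλ = 26.664° (east) — does not cross 180°.
Leg 2: -133.553° → -172.127°, shortest Δλ = -38.574° (west) — does not cross 180°.
Leg 3: -172.127° → -23.488°, shortest Δλ = 148.639° (east) — does not cross 180°.
Leg 4: -23.488° → +1.501°, shortest Δλ = 24.989° (east) — does not cross 180°.
Leg 5: +1.501° → -28.475°, shortest Δλ = -29.976° (west) — does not cross 180°.
Total crossings: 0.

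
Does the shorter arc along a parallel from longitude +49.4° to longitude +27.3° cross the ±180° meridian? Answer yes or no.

Signed shortest Δλ = ((27.3 − 49.4 + 180) mod 360) − 180 = -22.1°.
Going west by 22.1° from +49.4° reaches +27.3° without touching 180°.

No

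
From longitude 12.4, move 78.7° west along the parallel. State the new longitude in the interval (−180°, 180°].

-66.3°

Start at +12.4°; shift −78.7° → -66.3°.
-66.3° already lies in (−180°, 180°].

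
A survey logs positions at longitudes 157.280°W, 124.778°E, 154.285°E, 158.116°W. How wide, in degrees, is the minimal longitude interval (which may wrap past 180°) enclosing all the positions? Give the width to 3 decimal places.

Sort the longitudes: -158.116°, -157.280°, +124.778°, +154.285°.
Eastward gaps between consecutive values (wrapping around): 0.836°, 282.058°, 29.507°, 47.599°.
Largest gap = 282.058° ⇒ minimal covering band is its complement: 360° − 282.058° = 77.942°.
Band runs from +124.778° eastward to -157.280°, crossing the antimeridian.

77.942°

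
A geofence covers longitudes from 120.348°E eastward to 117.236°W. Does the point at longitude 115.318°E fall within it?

Band width going east from +120.348° to -117.236°: ((-117.236 − 120.348) mod 360) = 122.416°.
Offset of +115.318° east of the west edge: ((115.318 − 120.348) mod 360) = 354.970°.
354.970° > 122.416° ⇒ outside.

No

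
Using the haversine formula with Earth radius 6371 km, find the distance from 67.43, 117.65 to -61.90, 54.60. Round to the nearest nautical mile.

Δλ = 54.60 − 117.65 = -63.05°.
Δφ = -61.90 − 67.43 = -129.33°.
a = sin²(Δφ/2) + cos φ₁ · cos φ₂ · sin²(Δλ/2) = 0.866317.
c = 2·atan2(√a, √(1−a)) = 2.39298 rad → d = 6371·c ≈ 15245.68 km ≈ 8232.01 nmi.

8232 nmi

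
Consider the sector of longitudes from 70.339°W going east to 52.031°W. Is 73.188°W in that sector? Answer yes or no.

Band width going east from -70.339° to -52.031°: ((-52.031 − -70.339) mod 360) = 18.308°.
Offset of -73.188° east of the west edge: ((-73.188 − -70.339) mod 360) = 357.151°.
357.151° > 18.308° ⇒ outside.

No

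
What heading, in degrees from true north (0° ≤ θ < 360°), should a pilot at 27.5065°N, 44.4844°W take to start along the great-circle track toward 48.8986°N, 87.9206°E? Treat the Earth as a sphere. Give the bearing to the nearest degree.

Δλ = 87.9206 − -44.4844 = 132.4050°.
θ = atan2( sin Δλ · cos φ₂ , cos φ₁ · sin φ₂ − sin φ₁ · cos φ₂ · cos Δλ )
  = atan2(0.48542, 0.87311) = 29.072° → normalised to [0°, 360°): 29.072°.

29°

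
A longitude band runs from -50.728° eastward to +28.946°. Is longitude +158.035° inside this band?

Band width going east from -50.728° to +28.946°: ((28.946 − -50.728) mod 360) = 79.674°.
Offset of +158.035° east of the west edge: ((158.035 − -50.728) mod 360) = 208.763°.
208.763° > 79.674° ⇒ outside.

No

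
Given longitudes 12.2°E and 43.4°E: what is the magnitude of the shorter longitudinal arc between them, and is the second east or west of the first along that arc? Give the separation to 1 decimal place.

Raw difference: 43.4 − 12.2 = 31.2°.
Normalise into (−180°, 180°]: 31.2° stays 31.2°.
Positive ⇒ the second point lies to the east; separation 31.2°.

31.2° east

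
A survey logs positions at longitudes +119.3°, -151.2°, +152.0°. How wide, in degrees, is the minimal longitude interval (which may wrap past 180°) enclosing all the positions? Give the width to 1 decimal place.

Sort the longitudes: -151.2°, +119.3°, +152.0°.
Eastward gaps between consecutive values (wrapping around): 270.5°, 32.7°, 56.8°.
Largest gap = 270.5° ⇒ minimal covering band is its complement: 360° − 270.5° = 89.5°.
Band runs from +119.3° eastward to -151.2°, crossing the antimeridian.

89.5°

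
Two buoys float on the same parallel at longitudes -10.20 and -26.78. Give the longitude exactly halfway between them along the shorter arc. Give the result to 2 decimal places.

-18.49°

Signed shortest Δλ from -10.20° to -26.78° is -16.58°.
Midpoint longitude = -10.20° + (-16.58°)/2 = -10.20° − 8.29° = -18.49°.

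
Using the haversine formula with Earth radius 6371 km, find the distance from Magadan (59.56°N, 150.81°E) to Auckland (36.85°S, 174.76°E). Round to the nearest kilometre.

Δλ = 174.76 − 150.81 = 23.95°.
Δφ = -36.85 − 59.56 = -96.41°.
a = sin²(Δφ/2) + cos φ₁ · cos φ₂ · sin²(Δλ/2) = 0.573274.
c = 2·atan2(√a, √(1−a)) = 1.71787 rad → d = 6371·c ≈ 10944.58 km.

10945 km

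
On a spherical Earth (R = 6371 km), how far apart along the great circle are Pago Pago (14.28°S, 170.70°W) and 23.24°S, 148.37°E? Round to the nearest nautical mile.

Δλ = 148.37 − -170.70 = 319.07°; wrapped into (−180°, 180°]: -40.93°.
Δφ = -23.24 − -14.28 = -8.96°.
a = sin²(Δφ/2) + cos φ₁ · cos φ₂ · sin²(Δλ/2) = 0.114956.
c = 2·atan2(√a, √(1−a)) = 0.69182 rad → d = 6371·c ≈ 4407.58 km ≈ 2379.90 nmi.

2380 nmi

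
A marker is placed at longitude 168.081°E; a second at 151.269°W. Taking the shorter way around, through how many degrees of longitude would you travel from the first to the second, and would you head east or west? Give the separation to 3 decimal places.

40.650° east

Raw difference: -151.269 − 168.081 = -319.35°.
Normalise into (−180°, 180°]: -319.35° + 360° = 40.65°.
Positive ⇒ the second point lies to the east; separation 40.650°.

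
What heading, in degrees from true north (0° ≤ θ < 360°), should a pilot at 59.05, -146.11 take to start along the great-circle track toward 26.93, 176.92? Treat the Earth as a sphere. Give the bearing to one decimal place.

Δλ = 176.92 − -146.11 = 323.03°; wrapped into (−180°, 180°]: -36.97°.
θ = atan2( sin Δλ · cos φ₂ , cos φ₁ · sin φ₂ − sin φ₁ · cos φ₂ · cos Δλ )
  = atan2(-0.53618, -0.37797) = -125.181° → normalised to [0°, 360°): 234.819°.

234.8°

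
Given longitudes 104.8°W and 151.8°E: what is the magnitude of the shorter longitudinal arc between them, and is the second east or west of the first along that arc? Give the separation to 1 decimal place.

103.4° west

Raw difference: 151.8 − -104.8 = 256.6°.
Normalise into (−180°, 180°]: 256.6° − 360° = -103.4°.
Negative ⇒ the second point lies to the west; separation 103.4°.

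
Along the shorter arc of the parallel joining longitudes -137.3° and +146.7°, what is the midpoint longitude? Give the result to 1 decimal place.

Signed shortest Δλ from -137.3° to +146.7° is -76.0°.
Midpoint longitude = -137.3° + (-76.0°)/2 = -137.3° − 38.0° = -175.3°.
(The naïve average (-137.3 + +146.7)/2 = 4.7° is on the wrong side of the globe.)

-175.3°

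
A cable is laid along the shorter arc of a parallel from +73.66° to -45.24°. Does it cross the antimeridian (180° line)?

Signed shortest Δλ = ((-45.24 − 73.66 + 180) mod 360) − 180 = -118.9°.
Going west by 118.9° from +73.66° reaches -45.24° without touching 180°.

No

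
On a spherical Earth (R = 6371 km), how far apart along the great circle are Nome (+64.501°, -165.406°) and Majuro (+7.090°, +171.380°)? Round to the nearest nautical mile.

3586 nmi

Δλ = 171.380 − -165.406 = 336.786°; wrapped into (−180°, 180°]: -23.214°.
Δφ = 7.090 − 64.501 = -57.411°.
a = sin²(Δφ/2) + cos φ₁ · cos φ₂ · sin²(Δλ/2) = 0.247989.
c = 2·atan2(√a, √(1−a)) = 1.04255 rad → d = 6371·c ≈ 6642.07 km ≈ 3586.43 nmi.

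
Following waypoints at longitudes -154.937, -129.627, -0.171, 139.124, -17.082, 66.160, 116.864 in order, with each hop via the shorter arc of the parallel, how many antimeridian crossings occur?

0

Leg 1: -154.937° → -129.627°, shortest Δλ = 25.31° (east) — does not cross 180°.
Leg 2: -129.627° → -0.171°, shortest Δλ = 129.456° (east) — does not cross 180°.
Leg 3: -0.171° → +139.124°, shortest Δλ = 139.295° (east) — does not cross 180°.
Leg 4: +139.124° → -17.082°, shortest Δλ = -156.206° (west) — does not cross 180°.
Leg 5: -17.082° → +66.160°, shortest Δλ = 83.242° (east) — does not cross 180°.
Leg 6: +66.160° → +116.864°, shortest Δλ = 50.704° (east) — does not cross 180°.
Total crossings: 0.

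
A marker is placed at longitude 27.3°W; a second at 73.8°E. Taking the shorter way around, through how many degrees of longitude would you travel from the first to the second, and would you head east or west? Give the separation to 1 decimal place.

101.1° east

Raw difference: 73.8 − -27.3 = 101.1°.
Normalise into (−180°, 180°]: 101.1° stays 101.1°.
Positive ⇒ the second point lies to the east; separation 101.1°.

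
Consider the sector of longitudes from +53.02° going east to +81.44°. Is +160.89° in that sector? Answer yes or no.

No

Band width going east from +53.02° to +81.44°: ((81.44 − 53.02) mod 360) = 28.42°.
Offset of +160.89° east of the west edge: ((160.89 − 53.02) mod 360) = 107.87°.
107.87° > 28.42° ⇒ outside.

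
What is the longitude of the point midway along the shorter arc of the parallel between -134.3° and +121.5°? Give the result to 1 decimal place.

Signed shortest Δλ from -134.3° to +121.5° is -104.2°.
Midpoint longitude = -134.3° + (-104.2°)/2 = -134.3° − 52.1° = -186.4°.
Normalise into (−180°, 180°]: +173.6°.
(The naïve average (-134.3 + +121.5)/2 = -6.4° is on the wrong side of the globe.)

+173.6°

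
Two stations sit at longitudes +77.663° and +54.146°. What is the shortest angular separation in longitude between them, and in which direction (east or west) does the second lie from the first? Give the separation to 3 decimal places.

23.517° west

Raw difference: 54.146 − 77.663 = -23.517°.
Normalise into (−180°, 180°]: -23.517° stays -23.517°.
Negative ⇒ the second point lies to the west; separation 23.517°.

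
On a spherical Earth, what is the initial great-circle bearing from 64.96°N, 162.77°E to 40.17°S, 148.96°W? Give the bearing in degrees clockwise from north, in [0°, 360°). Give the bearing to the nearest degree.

142°

Δλ = -148.96 − 162.77 = -311.73°; wrapped into (−180°, 180°]: 48.27°.
θ = atan2( sin Δλ · cos φ₂ , cos φ₁ · sin φ₂ − sin φ₁ · cos φ₂ · cos Δλ )
  = atan2(0.57027, -0.73384) = 142.149° → normalised to [0°, 360°): 142.149°.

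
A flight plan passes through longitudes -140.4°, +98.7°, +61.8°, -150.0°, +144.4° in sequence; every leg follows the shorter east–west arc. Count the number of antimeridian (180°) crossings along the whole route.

3

Leg 1: -140.4° → +98.7°, shortest Δλ = -120.9° (west) — crosses 180°.
Leg 2: +98.7° → +61.8°, shortest Δλ = -36.9° (west) — does not cross 180°.
Leg 3: +61.8° → -150.0°, shortest Δλ = 148.2° (east) — crosses 180°.
Leg 4: -150.0° → +144.4°, shortest Δλ = -65.6° (west) — crosses 180°.
Total crossings: 3.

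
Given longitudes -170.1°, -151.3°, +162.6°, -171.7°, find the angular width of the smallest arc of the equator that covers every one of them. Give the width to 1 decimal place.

46.1°

Sort the longitudes: -171.7°, -170.1°, -151.3°, +162.6°.
Eastward gaps between consecutive values (wrapping around): 1.6°, 18.8°, 313.9°, 25.7°.
Largest gap = 313.9° ⇒ minimal covering band is its complement: 360° − 313.9° = 46.1°.
Band runs from +162.6° eastward to -151.3°, crossing the antimeridian.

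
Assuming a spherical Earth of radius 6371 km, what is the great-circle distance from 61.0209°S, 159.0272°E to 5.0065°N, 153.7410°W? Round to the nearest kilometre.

Δλ = -153.7410 − 159.0272 = -312.7682°; wrapped into (−180°, 180°]: 47.2318°.
Δφ = 5.0065 − -61.0209 = 66.0274°.
a = sin²(Δφ/2) + cos φ₁ · cos φ₂ · sin²(Δλ/2) = 0.374306.
c = 2·atan2(√a, √(1−a)) = 1.31668 rad → d = 6371·c ≈ 8388.58 km.

8389 km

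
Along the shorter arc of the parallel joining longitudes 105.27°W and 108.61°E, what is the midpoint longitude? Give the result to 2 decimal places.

178.33°W

Signed shortest Δλ from -105.27° to +108.61° is -146.12°.
Midpoint longitude = -105.27° + (-146.12°)/2 = -105.27° − 73.06° = -178.33°.
(The naïve average (-105.27 + +108.61)/2 = 1.67° is on the wrong side of the globe.)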